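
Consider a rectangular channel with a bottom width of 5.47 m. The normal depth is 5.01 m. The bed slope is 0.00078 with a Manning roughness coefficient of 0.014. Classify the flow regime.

subcritical

Flow area A = b·y = 5.47 × 5.01 = 27.4 m². Wetted perimeter P = b + 2y = 5.47 + 2×5.01 = 15.49 m.
Hydraulic radius R = A/P = 27.4/15.49 = 1.769 m.
V = (1/n) R^(2/3) √S = (1/0.014) × 1.769^(2/3) × √0.00078 = 2.918 m/s. Hydraulic depth D_h = A/T = 27.4/5.47 = 5.01 m.
Froude number Fr = V/√(g·D_h) = 2.918/√(9.81×5.01) = 0.416, which is less than 1, so the flow is subcritical.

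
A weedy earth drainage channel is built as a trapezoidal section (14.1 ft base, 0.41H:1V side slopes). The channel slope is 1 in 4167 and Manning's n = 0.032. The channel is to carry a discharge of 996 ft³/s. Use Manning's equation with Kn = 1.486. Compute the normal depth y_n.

Manning's equation rearranged: A R^(2/3) = nQ / (1.486·√S) = 0.032 × 996 / (1.486 × √0.00024) = 1385.
Trying y = 22.1 ft: A R^(2/3) = 2094 — too large.
Trying y = 15.5 ft: A R^(2/3) = 1122 — too small.
Trying y = 17.5 ft: A R^(2/3) = 1384 — matches.

y_n = 17.5 ft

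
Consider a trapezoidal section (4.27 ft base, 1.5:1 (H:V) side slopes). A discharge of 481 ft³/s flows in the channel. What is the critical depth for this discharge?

y_c = 4.55 ft

At critical depth, Q² T / (g A³) = 1, i.e. A³/T = Q²/g = 481²/32.2 = 7185.
Trying y = 3.93 ft: A³/T = 3970 — short.
Trying y = 5.47 ft: A³/T = 15370 — over.
Trying y = 4.55 ft: A³/T = 7179 — ≈ 7185.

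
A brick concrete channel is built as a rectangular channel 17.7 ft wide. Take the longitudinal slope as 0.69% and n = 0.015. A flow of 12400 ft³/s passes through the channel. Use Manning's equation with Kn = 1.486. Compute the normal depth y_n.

Manning's equation rearranged: A R^(2/3) = nQ / (1.486·√S) = 0.015 × 12400 / (1.486 × √0.0069) = 1507.
At y = 20.3 ft: A R^(2/3) = 1208 — too small.
At y = 28.8 ft: A R^(2/3) = 1824 — too large.
At y = 24.4 ft: A R^(2/3) = 1503 — matches.

y_n = 24.4 ft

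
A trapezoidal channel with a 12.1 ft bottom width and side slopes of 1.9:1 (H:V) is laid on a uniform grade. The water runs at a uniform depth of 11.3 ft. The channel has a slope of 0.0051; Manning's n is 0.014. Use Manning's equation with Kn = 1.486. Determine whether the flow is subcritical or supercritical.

With bottom width b = 12.1 ft and side slope z = 1.9: A = (b + zy)y = (12.1 + 1.9×11.3)×11.3 = 379.3 ft²; P = b + 2y√(1+z²) = 12.1 + 2×11.3×2.147 = 60.62 ft.
Hydraulic radius R = A/P = 379.3/60.62 = 6.257 ft.
V = (1.486/n) R^(2/3) √S = (1.486/0.014) × 6.257^(2/3) × √0.0051 = 25.74 ft/s. Hydraulic depth D_h = A/T = 379.3/55.04 = 6.892 ft.
Froude number Fr = V/√(g·D_h) = 25.74/√(32.2×6.892) = 1.73, which is greater than 1, so the flow is supercritical.

supercritical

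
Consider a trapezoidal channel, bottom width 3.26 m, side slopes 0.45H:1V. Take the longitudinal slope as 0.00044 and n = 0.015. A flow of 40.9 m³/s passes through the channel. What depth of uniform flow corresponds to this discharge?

Manning's equation rearranged: A R^(2/3) = nQ / (1·√S) = 0.015 × 40.9 / (√0.00044) = 29.25.
Try y = 5.07 m: A R^(2/3) = 43.91 — over.
Try y = 4.05 m: A R^(2/3) = 29.27 — close enough.

y_n = 4.05 m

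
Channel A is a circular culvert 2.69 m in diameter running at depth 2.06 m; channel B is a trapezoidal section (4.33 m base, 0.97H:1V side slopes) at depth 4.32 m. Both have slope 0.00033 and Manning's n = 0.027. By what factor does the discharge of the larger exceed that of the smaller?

Channel A: For a circular section of diameter D = 2.69 m at depth y = 2.06 m, the central angle is θ = 2 arccos(1 − 2y/D) = 4.263 rad. Then A = (D²/8)(θ − sin θ) = 4.67 m² and P = Dθ/2 = 5.733 m. Hydraulic radius R = A/P = 4.67/5.733 = 0.8146 m. Q_A = (1/0.027)·4.67·0.8146^(2/3)·√0.00033 = 2.741 m³/s.
Channel B: With bottom width b = 4.33 m and side slope z = 0.97: A = (b + zy)y = (4.33 + 0.97×4.32)×4.32 = 36.81 m²; P = b + 2y√(1+z²) = 4.33 + 2×4.32×1.393 = 16.37 m. Hydraulic radius R = A/P = 36.81/16.37 = 2.249 m. Q_B = (1/0.027)·36.81·2.249^(2/3)·√0.00033 = 42.51 m³/s.
The larger discharge is 42.51 m³/s and the smaller is 2.741 m³/s; the ratio is 15.5.

15.5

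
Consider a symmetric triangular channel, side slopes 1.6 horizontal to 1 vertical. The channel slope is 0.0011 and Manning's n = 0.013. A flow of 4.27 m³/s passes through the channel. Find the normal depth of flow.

Manning's equation rearranged: A R^(2/3) = nQ / (1·√S) = 0.013 × 4.27 / (√0.0011) = 1.674.
At y = 1.61 m: A R^(2/3) = 3.215 — too large.
At y = 1.02 m: A R^(2/3) = 0.952 — too small.
At y = 1.26 m: A R^(2/3) = 1.672 — matches.

y_n = 1.26 m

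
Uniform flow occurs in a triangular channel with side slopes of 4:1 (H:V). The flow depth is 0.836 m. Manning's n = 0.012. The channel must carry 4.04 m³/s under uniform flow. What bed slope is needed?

S = 0.001

For a triangular section with side slope z = 4: A = zy² = 4×0.836² = 2.796 m²; P = 2y√(1+z²) = 2×0.836×4.123 = 6.894 m.
Hydraulic radius R = A/P = 2.796/6.894 = 0.4055 m.
From Manning's equation, S = [nQ / (1 A R^(2/3))]² = [0.012 × 4.04 / (1 × 2.796 × 0.4055^(2/3))]² = 0.001.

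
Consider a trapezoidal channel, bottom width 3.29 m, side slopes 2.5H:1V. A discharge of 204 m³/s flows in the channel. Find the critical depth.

At critical depth, Q² T / (g A³) = 1, i.e. A³/T = Q²/g = 204²/9.81 = 4242.
At y = 2.8 m: A³/T = 1383 — low.
At y = 3.63 m: A³/T = 4218 — ≈ 4242.

y_c = 3.63 m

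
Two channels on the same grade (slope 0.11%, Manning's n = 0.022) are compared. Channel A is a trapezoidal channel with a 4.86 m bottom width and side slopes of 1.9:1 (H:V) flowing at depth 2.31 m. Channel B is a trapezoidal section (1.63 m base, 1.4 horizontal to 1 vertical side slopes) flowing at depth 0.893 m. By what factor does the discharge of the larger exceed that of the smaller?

Channel A: With bottom width b = 4.86 m and side slope z = 1.9: A = (b + zy)y = (4.86 + 1.9×2.31)×2.31 = 21.37 m²; P = b + 2y√(1+z²) = 4.86 + 2×2.31×2.147 = 14.78 m. Hydraulic radius R = A/P = 21.37/14.78 = 1.446 m. Q_A = (1/0.022)·21.37·1.446^(2/3)·√0.0011 = 41.18 m³/s.
Channel B: With bottom width b = 1.63 m and side slope z = 1.4: A = (b + zy)y = (1.63 + 1.4×0.893)×0.893 = 2.572 m²; P = b + 2y√(1+z²) = 1.63 + 2×0.893×1.72 = 4.703 m. Hydraulic radius R = A/P = 2.572/4.703 = 0.5469 m. Q_B = (1/0.022)·2.572·0.5469^(2/3)·√0.0011 = 2.593 m³/s.
The larger discharge is 41.18 m³/s and the smaller is 2.593 m³/s; the ratio is 15.9.

15.9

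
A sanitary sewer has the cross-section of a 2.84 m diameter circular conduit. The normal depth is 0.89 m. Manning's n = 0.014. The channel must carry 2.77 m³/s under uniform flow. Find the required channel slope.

For a circular section of diameter D = 2.84 m at depth y = 0.89 m, the central angle is θ = 2 arccos(1 − 2y/D) = 2.377 rad. Then A = (D²/8)(θ − sin θ) = 1.698 m² and P = Dθ/2 = 3.375 m.
Hydraulic radius R = A/P = 1.698/3.375 = 0.5031 m.
From Manning's equation, S = [nQ / (1 A R^(2/3))]² = [0.014 × 2.77 / (1 × 1.698 × 0.5031^(2/3))]² = 0.0013.

S = 0.0013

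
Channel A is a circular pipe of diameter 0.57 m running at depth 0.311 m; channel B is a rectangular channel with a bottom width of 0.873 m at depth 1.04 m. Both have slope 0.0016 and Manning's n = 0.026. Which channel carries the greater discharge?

Channel A: For a circular section of diameter D = 0.57 m at depth y = 0.311 m, the central angle is θ = 2 arccos(1 − 2y/D) = 3.324 rad. Then A = (D²/8)(θ − sin θ) = 0.1424 m² and P = Dθ/2 = 0.9474 m. Hydraulic radius R = A/P = 0.1424/0.9474 = 0.1503 m. Q_A = (1/0.026)·0.1424·0.1503^(2/3)·√0.0016 = 0.06192 m³/s.
Channel B: Flow area A = b·y = 0.873 × 1.04 = 0.9079 m². Wetted perimeter P = b + 2y = 0.873 + 2×1.04 = 2.953 m. Hydraulic radius R = A/P = 0.9079/2.953 = 0.3075 m. Q_B = (1/0.026)·0.9079·0.3075^(2/3)·√0.0016 = 0.6363 m³/s.
Q_A = 0.06192 m³/s vs Q_B = 0.6363 m³/s, so channel B carries more.

channel B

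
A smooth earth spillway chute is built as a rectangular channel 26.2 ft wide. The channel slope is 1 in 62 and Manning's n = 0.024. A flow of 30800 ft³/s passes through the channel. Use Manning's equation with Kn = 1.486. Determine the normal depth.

Manning's equation rearranged: A R^(2/3) = nQ / (1.486·√S) = 0.024 × 30800 / (1.486 × √0.01613) = 3917.
Try y = 25.3 ft: A R^(2/3) = 2789 — low.
Try y = 33.5 ft: A R^(2/3) = 3914 — matches.

y_n = 33.5 ft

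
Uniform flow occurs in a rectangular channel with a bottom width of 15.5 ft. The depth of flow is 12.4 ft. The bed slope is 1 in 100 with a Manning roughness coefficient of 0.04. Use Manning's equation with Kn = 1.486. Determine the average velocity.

Flow area A = b·y = 15.5 × 12.4 = 192.2 ft². Wetted perimeter P = b + 2y = 15.5 + 2×12.4 = 40.3 ft.
Hydraulic radius R = A/P = 192.2/40.3 = 4.769 ft.
From Manning's equation, V = (1.486/n) R^(2/3) S^(1/2) = (1.486/0.04) × 4.769^(2/3) × 0.01^(1/2) = 10.5 ft/s.

V = 10.5 ft/s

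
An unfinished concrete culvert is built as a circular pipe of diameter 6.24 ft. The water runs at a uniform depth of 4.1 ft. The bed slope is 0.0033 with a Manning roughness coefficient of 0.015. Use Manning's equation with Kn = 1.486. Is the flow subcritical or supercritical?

subcritical

For a circular section of diameter D = 6.24 ft at depth y = 4.1 ft, the central angle is θ = 2 arccos(1 − 2y/D) = 3.781 rad. Then A = (D²/8)(θ − sin θ) = 21.3 ft² and P = Dθ/2 = 11.8 ft.
Hydraulic radius R = A/P = 21.3/11.8 = 1.806 ft.
V = (1.486/n) R^(2/3) √S = (1.486/0.015) × 1.806^(2/3) × √0.0033 = 8.44 ft/s. Hydraulic depth D_h = A/T = 21.3/5.924 = 3.596 ft.
Froude number Fr = V/√(g·D_h) = 8.44/√(32.2×3.596) = 0.784, which is less than 1, so the flow is subcritical.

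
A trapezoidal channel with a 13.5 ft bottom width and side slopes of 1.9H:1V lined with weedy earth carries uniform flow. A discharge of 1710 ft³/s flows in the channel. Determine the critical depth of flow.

y_c = 5.98 ft

At critical depth, Q² T / (g A³) = 1, i.e. A³/T = Q²/g = 1710²/32.2 = 90810.
Trying y = 7.15 ft: A³/T = 178600 — over.
Trying y = 4.95 ft: A³/T = 45110 — short.
Trying y = 5.98 ft: A³/T = 90720 — ≈ 90810.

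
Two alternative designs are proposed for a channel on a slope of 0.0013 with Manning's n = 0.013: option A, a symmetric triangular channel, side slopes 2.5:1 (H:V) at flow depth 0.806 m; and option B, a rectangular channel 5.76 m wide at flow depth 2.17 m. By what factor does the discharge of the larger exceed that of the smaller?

Channel A: For a triangular section with side slope z = 2.5: A = zy² = 2.5×0.806² = 1.624 m²; P = 2y√(1+z²) = 2×0.806×2.693 = 4.34 m. Hydraulic radius R = A/P = 1.624/4.34 = 0.3742 m. Q_A = (1/0.013)·1.624·0.3742^(2/3)·√0.0013 = 2.339 m³/s.
Channel B: Flow area A = b·y = 5.76 × 2.17 = 12.5 m². Wetted perimeter P = b + 2y = 5.76 + 2×2.17 = 10.1 m. Hydraulic radius R = A/P = 12.5/10.1 = 1.238 m. Q_B = (1/0.013)·12.5·1.238^(2/3)·√0.0013 = 39.96 m³/s.
The larger discharge is 39.96 m³/s and the smaller is 2.339 m³/s; the ratio is 17.1.

17.1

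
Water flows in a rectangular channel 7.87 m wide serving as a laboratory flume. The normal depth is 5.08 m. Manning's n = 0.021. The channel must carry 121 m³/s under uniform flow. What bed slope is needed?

S = 0.0014

Flow area A = b·y = 7.87 × 5.08 = 39.98 m². Wetted perimeter P = b + 2y = 7.87 + 2×5.08 = 18.03 m.
Hydraulic radius R = A/P = 39.98/18.03 = 2.217 m.
From Manning's equation, S = [nQ / (1 A R^(2/3))]² = [0.021 × 121 / (1 × 39.98 × 2.217^(2/3))]² = 0.0014.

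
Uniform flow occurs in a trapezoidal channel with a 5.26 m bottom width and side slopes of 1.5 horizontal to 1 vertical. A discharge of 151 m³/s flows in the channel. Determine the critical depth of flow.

y_c = 3.23 m

At critical depth, Q² T / (g A³) = 1, i.e. A³/T = Q²/g = 151²/9.81 = 2324.
Try y = 2.78 m: A³/T = 1325 — short.
Try y = 4.03 m: A³/T = 5450 — over.
Try y = 3.23 m: A³/T = 2326 — close enough.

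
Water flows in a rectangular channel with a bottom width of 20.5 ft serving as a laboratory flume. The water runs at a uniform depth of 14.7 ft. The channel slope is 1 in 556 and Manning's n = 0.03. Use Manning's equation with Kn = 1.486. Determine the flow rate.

Q = 2100 ft³/s

Flow area A = b·y = 20.5 × 14.7 = 301.3 ft². Wetted perimeter P = b + 2y = 20.5 + 2×14.7 = 49.9 ft.
Hydraulic radius R = A/P = 301.3/49.9 = 6.039 ft.
Manning's equation: Q = (1.486/n) A R^(2/3) S^(1/2) = (1.486/0.03) × 301.3 × 6.039^(2/3) × 0.001799^(1/2) = 2100 ft³/s.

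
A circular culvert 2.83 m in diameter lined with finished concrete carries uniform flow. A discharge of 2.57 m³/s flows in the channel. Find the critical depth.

At critical depth, Q² T / (g A³) = 1, i.e. A³/T = Q²/g = 2.57²/9.81 = 0.6733.
At y = 0.816 m: A³/T = 1.322 — high.
At y = 0.686 m: A³/T = 0.6728 — ≈ 0.6733.

y_c = 0.686 m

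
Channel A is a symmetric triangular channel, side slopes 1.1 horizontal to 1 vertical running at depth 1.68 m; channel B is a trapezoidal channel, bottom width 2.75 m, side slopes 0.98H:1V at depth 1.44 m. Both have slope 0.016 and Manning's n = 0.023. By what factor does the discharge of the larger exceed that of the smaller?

Channel A: For a triangular section with side slope z = 1.1: A = zy² = 1.1×1.68² = 3.105 m²; P = 2y√(1+z²) = 2×1.68×1.487 = 4.995 m. Hydraulic radius R = A/P = 3.105/4.995 = 0.6215 m. Q_A = (1/0.023)·3.105·0.6215^(2/3)·√0.016 = 12.44 m³/s.
Channel B: With bottom width b = 2.75 m and side slope z = 0.98: A = (b + zy)y = (2.75 + 0.98×1.44)×1.44 = 5.992 m²; P = b + 2y√(1+z²) = 2.75 + 2×1.44×1.4 = 6.782 m. Hydraulic radius R = A/P = 5.992/6.782 = 0.8835 m. Q_B = (1/0.023)·5.992·0.8835^(2/3)·√0.016 = 30.34 m³/s.
The larger discharge is 30.34 m³/s and the smaller is 12.44 m³/s; the ratio is 2.44.

2.44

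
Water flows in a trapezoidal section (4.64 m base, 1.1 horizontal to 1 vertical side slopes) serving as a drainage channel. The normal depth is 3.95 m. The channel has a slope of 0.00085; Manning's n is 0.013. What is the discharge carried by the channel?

Q = 133 m³/s

With bottom width b = 4.64 m and side slope z = 1.1: A = (b + zy)y = (4.64 + 1.1×3.95)×3.95 = 35.49 m²; P = b + 2y√(1+z²) = 4.64 + 2×3.95×1.487 = 16.38 m.
Hydraulic radius R = A/P = 35.49/16.38 = 2.166 m.
Manning's equation: Q = (1/n) A R^(2/3) S^(1/2) = (1/0.013) × 35.49 × 2.166^(2/3) × 0.00085^(1/2) = 133 m³/s.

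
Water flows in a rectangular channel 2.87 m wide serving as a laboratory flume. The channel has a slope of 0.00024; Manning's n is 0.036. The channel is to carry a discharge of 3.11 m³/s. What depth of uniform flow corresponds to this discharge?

Manning's equation rearranged: A R^(2/3) = nQ / (1·√S) = 0.036 × 3.11 / (√0.00024) = 7.227.
Trying y = 2.15 m: A R^(2/3) = 5.583 — short.
Trying y = 3.18 m: A R^(2/3) = 9.058 — over.
Trying y = 2.64 m: A R^(2/3) = 7.217 — matches.

y_n = 2.64 m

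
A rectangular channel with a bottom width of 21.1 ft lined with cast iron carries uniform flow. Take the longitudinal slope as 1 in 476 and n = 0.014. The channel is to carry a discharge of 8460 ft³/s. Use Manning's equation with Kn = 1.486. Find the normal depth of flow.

Manning's equation rearranged: A R^(2/3) = nQ / (1.486·√S) = 0.014 × 8460 / (1.486 × √0.002101) = 1739.
Trying y = 24.7 ft: A R^(2/3) = 1978 — high.
Trying y = 18.7 ft: A R^(2/3) = 1409 — low.
Trying y = 22.2 ft: A R^(2/3) = 1739 — matches.

y_n = 22.2 ft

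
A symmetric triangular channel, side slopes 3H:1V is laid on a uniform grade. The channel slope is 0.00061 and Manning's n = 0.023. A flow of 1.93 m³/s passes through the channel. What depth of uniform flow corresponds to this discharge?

y_n = 0.994 m

Manning's equation rearranged: A R^(2/3) = nQ / (1·√S) = 0.023 × 1.93 / (√0.00061) = 1.797.
Trying y = 1.26 m: A R^(2/3) = 3.379 — high.
Trying y = 0.726 m: A R^(2/3) = 0.7769 — low.
Trying y = 0.994 m: A R^(2/3) = 1.796 — matches.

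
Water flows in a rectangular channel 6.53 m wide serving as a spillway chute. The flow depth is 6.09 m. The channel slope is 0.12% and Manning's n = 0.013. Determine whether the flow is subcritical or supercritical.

subcritical

Flow area A = b·y = 6.53 × 6.09 = 39.77 m². Wetted perimeter P = b + 2y = 6.53 + 2×6.09 = 18.71 m.
Hydraulic radius R = A/P = 39.77/18.71 = 2.125 m.
V = (1/n) R^(2/3) √S = (1/0.013) × 2.125^(2/3) × √0.0012 = 4.405 m/s. Hydraulic depth D_h = A/T = 39.77/6.53 = 6.09 m.
Froude number Fr = V/√(g·D_h) = 4.405/√(9.81×6.09) = 0.57, which is less than 1, so the flow is subcritical.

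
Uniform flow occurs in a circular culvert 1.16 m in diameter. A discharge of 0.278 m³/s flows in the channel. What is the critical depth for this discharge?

y_c = 0.282 m

At critical depth, Q² T / (g A³) = 1, i.e. A³/T = Q²/g = 0.278²/9.81 = 0.007878.
At y = 0.311 m: A³/T = 0.01153 — too large.
At y = 0.282 m: A³/T = 0.007873 — ≈ 0.007878.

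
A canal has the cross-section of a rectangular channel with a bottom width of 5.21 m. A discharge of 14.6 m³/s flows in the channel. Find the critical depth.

For a rectangular channel, critical depth y_c = (q²/g)^(1/3) where q = Q/b = 14.6/5.21 = 2.802 m²/s.
So y_c = (2.802²/9.81)^(1/3) = 0.929 m.

y_c = 0.929 m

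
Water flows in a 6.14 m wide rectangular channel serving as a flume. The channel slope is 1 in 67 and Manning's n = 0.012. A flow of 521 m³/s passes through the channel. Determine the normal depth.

y_n = 5.34 m

Manning's equation rearranged: A R^(2/3) = nQ / (1·√S) = 0.012 × 521 / (√0.01493) = 51.17.
Try y = 4.66 m: A R^(2/3) = 43.13 — low.
Try y = 5.92 m: A R^(2/3) = 58.12 — high.
Try y = 5.34 m: A R^(2/3) = 51.16 — close enough.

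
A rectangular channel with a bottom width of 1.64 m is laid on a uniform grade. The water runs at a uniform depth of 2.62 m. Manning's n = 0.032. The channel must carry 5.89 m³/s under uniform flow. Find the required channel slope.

S = 0.0036

Flow area A = b·y = 1.64 × 2.62 = 4.297 m². Wetted perimeter P = b + 2y = 1.64 + 2×2.62 = 6.88 m.
Hydraulic radius R = A/P = 4.297/6.88 = 0.6245 m.
From Manning's equation, S = [nQ / (1 A R^(2/3))]² = [0.032 × 5.89 / (1 × 4.297 × 0.6245^(2/3))]² = 0.0036.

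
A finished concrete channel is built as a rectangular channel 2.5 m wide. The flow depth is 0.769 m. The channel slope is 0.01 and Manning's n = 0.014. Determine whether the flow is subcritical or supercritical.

Flow area A = b·y = 2.5 × 0.769 = 1.923 m². Wetted perimeter P = b + 2y = 2.5 + 2×0.769 = 4.038 m.
Hydraulic radius R = A/P = 1.923/4.038 = 0.4761 m.
V = (1/n) R^(2/3) √S = (1/0.014) × 0.4761^(2/3) × √0.01 = 4.355 m/s. Hydraulic depth D_h = A/T = 1.923/2.5 = 0.769 m.
Froude number Fr = V/√(g·D_h) = 4.355/√(9.81×0.769) = 1.59, which is greater than 1, so the flow is supercritical.

supercritical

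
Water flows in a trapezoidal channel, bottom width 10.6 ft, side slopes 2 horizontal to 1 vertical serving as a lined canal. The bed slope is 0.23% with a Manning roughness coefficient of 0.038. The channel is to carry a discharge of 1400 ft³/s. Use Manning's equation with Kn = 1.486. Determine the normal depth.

y_n = 8.93 ft

Manning's equation rearranged: A R^(2/3) = nQ / (1.486·√S) = 0.038 × 1400 / (1.486 × √0.0023) = 746.5.
At y = 7.88 ft: A R^(2/3) = 568.8 — low.
At y = 11.3 ft: A R^(2/3) = 1257 — high.
At y = 8.93 ft: A R^(2/3) = 746 — matches.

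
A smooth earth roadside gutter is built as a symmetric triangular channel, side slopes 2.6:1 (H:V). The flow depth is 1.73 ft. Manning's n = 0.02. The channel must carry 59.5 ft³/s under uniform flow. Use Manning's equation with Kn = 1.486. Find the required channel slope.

S = 0.0141

For a triangular section with side slope z = 2.6: A = zy² = 2.6×1.73² = 7.782 ft²; P = 2y√(1+z²) = 2×1.73×2.786 = 9.638 ft.
Hydraulic radius R = A/P = 7.782/9.638 = 0.8073 ft.
From Manning's equation, S = [nQ / (1.486 A R^(2/3))]² = [0.02 × 59.5 / (1.486 × 7.782 × 0.8073^(2/3))]² = 0.0141.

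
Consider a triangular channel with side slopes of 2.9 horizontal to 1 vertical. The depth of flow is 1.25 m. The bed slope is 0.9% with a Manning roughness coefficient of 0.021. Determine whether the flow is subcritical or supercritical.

supercritical

For a triangular section with side slope z = 2.9: A = zy² = 2.9×1.25² = 4.531 m²; P = 2y√(1+z²) = 2×1.25×3.068 = 7.669 m.
Hydraulic radius R = A/P = 4.531/7.669 = 0.5909 m.
V = (1/n) R^(2/3) √S = (1/0.021) × 0.5909^(2/3) × √0.009 = 3.181 m/s. Hydraulic depth D_h = A/T = 4.531/7.25 = 0.625 m.
Froude number Fr = V/√(g·D_h) = 3.181/√(9.81×0.625) = 1.28, which is greater than 1, so the flow is supercritical.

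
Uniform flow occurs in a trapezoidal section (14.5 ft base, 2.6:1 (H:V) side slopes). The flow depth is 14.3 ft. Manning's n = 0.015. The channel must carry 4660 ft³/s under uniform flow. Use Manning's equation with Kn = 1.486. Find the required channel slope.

With bottom width b = 14.5 ft and side slope z = 2.6: A = (b + zy)y = (14.5 + 2.6×14.3)×14.3 = 739 ft²; P = b + 2y√(1+z²) = 14.5 + 2×14.3×2.786 = 94.17 ft.
Hydraulic radius R = A/P = 739/94.17 = 7.848 ft.
From Manning's equation, S = [nQ / (1.486 A R^(2/3))]² = [0.015 × 4660 / (1.486 × 739 × 7.848^(2/3))]² = 0.00026.

S = 0.00026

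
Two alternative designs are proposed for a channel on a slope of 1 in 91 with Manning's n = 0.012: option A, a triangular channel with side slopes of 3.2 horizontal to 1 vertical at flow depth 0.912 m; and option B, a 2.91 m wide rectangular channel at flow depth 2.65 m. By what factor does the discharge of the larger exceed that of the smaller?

4.84

Channel A: For a triangular section with side slope z = 3.2: A = zy² = 3.2×0.912² = 2.662 m²; P = 2y√(1+z²) = 2×0.912×3.353 = 6.115 m. Hydraulic radius R = A/P = 2.662/6.115 = 0.4352 m. Q_A = (1/0.012)·2.662·0.4352^(2/3)·√0.01099 = 13.35 m³/s.
Channel B: Flow area A = b·y = 2.91 × 2.65 = 7.712 m². Wetted perimeter P = b + 2y = 2.91 + 2×2.65 = 8.21 m. Hydraulic radius R = A/P = 7.712/8.21 = 0.9393 m. Q_B = (1/0.012)·7.712·0.9393^(2/3)·√0.01099 = 64.61 m³/s.
The larger discharge is 64.61 m³/s and the smaller is 13.35 m³/s; the ratio is 4.84.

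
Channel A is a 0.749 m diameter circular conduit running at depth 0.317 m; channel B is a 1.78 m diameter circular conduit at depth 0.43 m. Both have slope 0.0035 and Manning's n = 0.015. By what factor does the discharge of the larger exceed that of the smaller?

3.45

Channel A: For a circular section of diameter D = 0.749 m at depth y = 0.317 m, the central angle is θ = 2 arccos(1 − 2y/D) = 2.833 rad. Then A = (D²/8)(θ − sin θ) = 0.1774 m² and P = Dθ/2 = 1.061 m. Hydraulic radius R = A/P = 0.1774/1.061 = 0.1672 m. Q_A = (1/0.015)·0.1774·0.1672^(2/3)·√0.0035 = 0.2124 m³/s.
Channel B: For a circular section of diameter D = 1.78 m at depth y = 0.43 m, the central angle is θ = 2 arccos(1 − 2y/D) = 2.055 rad. Then A = (D²/8)(θ − sin θ) = 0.4635 m² and P = Dθ/2 = 1.829 m. Hydraulic radius R = A/P = 0.4635/1.829 = 0.2534 m. Q_B = (1/0.015)·0.4635·0.2534^(2/3)·√0.0035 = 0.732 m³/s.
The larger discharge is 0.732 m³/s and the smaller is 0.2124 m³/s; the ratio is 3.45.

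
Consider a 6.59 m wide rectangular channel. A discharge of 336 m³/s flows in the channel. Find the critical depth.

For a rectangular channel, critical depth y_c = (q²/g)^(1/3) where q = Q/b = 336/6.59 = 50.99 m²/s.
So y_c = (50.99²/9.81)^(1/3) = 6.42 m.

y_c = 6.42 m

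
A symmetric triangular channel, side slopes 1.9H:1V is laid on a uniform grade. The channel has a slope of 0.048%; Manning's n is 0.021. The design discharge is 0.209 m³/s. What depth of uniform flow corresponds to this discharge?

Manning's equation rearranged: A R^(2/3) = nQ / (1·√S) = 0.021 × 0.209 / (√0.00048) = 0.2003.
Trying y = 0.675 m: A R^(2/3) = 0.3868 — over.
Trying y = 0.527 m: A R^(2/3) = 0.1999 — matches.

y_n = 0.527 m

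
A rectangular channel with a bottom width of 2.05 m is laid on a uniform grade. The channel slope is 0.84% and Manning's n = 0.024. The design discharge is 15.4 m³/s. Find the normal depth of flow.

y_n = 2.44 m

Manning's equation rearranged: A R^(2/3) = nQ / (1·√S) = 0.024 × 15.4 / (√0.0084) = 4.033.
Trying y = 2.68 m: A R^(2/3) = 4.501 — over.
Trying y = 2.11 m: A R^(2/3) = 3.377 — short.
Trying y = 2.44 m: A R^(2/3) = 4.025 — matches.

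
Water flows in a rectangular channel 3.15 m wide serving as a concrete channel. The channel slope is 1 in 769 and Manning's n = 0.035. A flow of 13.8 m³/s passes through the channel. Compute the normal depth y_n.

y_n = 3.93 m

Manning's equation rearranged: A R^(2/3) = nQ / (1·√S) = 0.035 × 13.8 / (√0.0013) = 13.39.
At y = 4.66 m: A R^(2/3) = 16.37 — too large.
At y = 2.95 m: A R^(2/3) = 9.458 — too small.
At y = 3.93 m: A R^(2/3) = 13.39 — close enough.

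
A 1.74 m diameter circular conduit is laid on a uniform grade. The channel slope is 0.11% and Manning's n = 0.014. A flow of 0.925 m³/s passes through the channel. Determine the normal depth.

y_n = 0.637 m

Manning's equation rearranged: A R^(2/3) = nQ / (1·√S) = 0.014 × 0.925 / (√0.0011) = 0.3905.
At y = 0.528 m: A R^(2/3) = 0.2733 — short.
At y = 0.779 m: A R^(2/3) = 0.5635 — over.
At y = 0.637 m: A R^(2/3) = 0.3905 — ≈ 0.3905.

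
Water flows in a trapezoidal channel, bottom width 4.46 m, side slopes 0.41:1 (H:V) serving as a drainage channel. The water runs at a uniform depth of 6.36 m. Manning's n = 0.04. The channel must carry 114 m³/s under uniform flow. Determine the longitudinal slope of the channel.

S = 0.00308

With bottom width b = 4.46 m and side slope z = 0.41: A = (b + zy)y = (4.46 + 0.41×6.36)×6.36 = 44.95 m²; P = b + 2y√(1+z²) = 4.46 + 2×6.36×1.081 = 18.21 m.
Hydraulic radius R = A/P = 44.95/18.21 = 2.469 m.
From Manning's equation, S = [nQ / (1 A R^(2/3))]² = [0.04 × 114 / (1 × 44.95 × 2.469^(2/3))]² = 0.00308.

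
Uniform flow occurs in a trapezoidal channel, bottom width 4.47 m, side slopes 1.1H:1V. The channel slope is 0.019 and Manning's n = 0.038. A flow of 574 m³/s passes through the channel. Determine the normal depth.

y_n = 6.41 m

Manning's equation rearranged: A R^(2/3) = nQ / (1·√S) = 0.038 × 574 / (√0.019) = 158.2.
At y = 7.81 m: A R^(2/3) = 243.3 — high.
At y = 4.99 m: A R^(2/3) = 93.34 — low.
At y = 6.41 m: A R^(2/3) = 158.3 — close enough.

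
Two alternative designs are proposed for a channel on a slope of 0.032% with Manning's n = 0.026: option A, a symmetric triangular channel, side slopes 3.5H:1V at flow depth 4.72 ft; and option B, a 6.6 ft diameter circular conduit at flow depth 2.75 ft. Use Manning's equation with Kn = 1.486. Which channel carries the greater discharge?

Channel A: For a triangular section with side slope z = 3.5: A = zy² = 3.5×4.72² = 77.97 ft²; P = 2y√(1+z²) = 2×4.72×3.64 = 34.36 ft. Hydraulic radius R = A/P = 77.97/34.36 = 2.269 ft. Q_A = (1.486/0.026)·77.97·2.269^(2/3)·√0.00032 = 137.7 ft³/s.
Channel B: For a circular section of diameter D = 6.6 ft at depth y = 2.75 ft, the central angle is θ = 2 arccos(1 − 2y/D) = 2.807 rad. Then A = (D²/8)(θ − sin θ) = 13.49 ft² and P = Dθ/2 = 9.262 ft. Hydraulic radius R = A/P = 13.49/9.262 = 1.457 ft. Q_B = (1.486/0.026)·13.49·1.457^(2/3)·√0.00032 = 17.73 ft³/s.
Q_A = 137.7 ft³/s vs Q_B = 17.73 ft³/s, so channel A carries more.

channel A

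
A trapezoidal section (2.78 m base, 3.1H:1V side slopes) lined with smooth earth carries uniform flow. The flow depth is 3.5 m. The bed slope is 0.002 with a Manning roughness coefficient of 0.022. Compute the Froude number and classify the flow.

subcritical

With bottom width b = 2.78 m and side slope z = 3.1: A = (b + zy)y = (2.78 + 3.1×3.5)×3.5 = 47.7 m²; P = b + 2y√(1+z²) = 2.78 + 2×3.5×3.257 = 25.58 m.
Hydraulic radius R = A/P = 47.7/25.58 = 1.865 m.
V = (1/n) R^(2/3) √S = (1/0.022) × 1.865^(2/3) × √0.002 = 3.08 m/s. Hydraulic depth D_h = A/T = 47.7/24.48 = 1.949 m.
Froude number Fr = V/√(g·D_h) = 3.08/√(9.81×1.949) = 0.704, which is less than 1, so the flow is subcritical.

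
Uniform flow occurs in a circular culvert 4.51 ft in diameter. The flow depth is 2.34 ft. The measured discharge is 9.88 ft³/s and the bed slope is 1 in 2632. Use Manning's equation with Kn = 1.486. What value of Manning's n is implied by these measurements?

For a circular section of diameter D = 4.51 ft at depth y = 2.34 ft, the central angle is θ = 2 arccos(1 − 2y/D) = 3.217 rad. Then A = (D²/8)(θ − sin θ) = 8.371 ft² and P = Dθ/2 = 7.254 ft.
Hydraulic radius R = A/P = 8.371/7.254 = 1.154 ft.
Rearranging Manning's equation: n = (1.486/Q) A R^(2/3) S^(1/2) = (1.486/9.88) × 8.371 × 1.154^(2/3) × √0.0003799 = 0.027.

n = 0.027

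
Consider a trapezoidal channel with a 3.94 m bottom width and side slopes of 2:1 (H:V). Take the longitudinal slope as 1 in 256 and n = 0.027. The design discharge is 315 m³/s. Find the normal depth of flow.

Manning's equation rearranged: A R^(2/3) = nQ / (1·√S) = 0.027 × 315 / (√0.003906) = 136.1.
Trying y = 5.73 m: A R^(2/3) = 182.9 — too large.
Trying y = 4.09 m: A R^(2/3) = 84.61 — too small.
Trying y = 5.04 m: A R^(2/3) = 135.9 — ≈ 136.1.

y_n = 5.04 m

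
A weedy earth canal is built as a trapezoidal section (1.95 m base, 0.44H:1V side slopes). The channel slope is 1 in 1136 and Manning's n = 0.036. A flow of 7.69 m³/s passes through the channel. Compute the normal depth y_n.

Manning's equation rearranged: A R^(2/3) = nQ / (1·√S) = 0.036 × 7.69 / (√0.0008803) = 9.331.
Try y = 3.27 m: A R^(2/3) = 12.64 — over.
Try y = 2.02 m: A R^(2/3) = 5.35 — short.
Try y = 2.77 m: A R^(2/3) = 9.336 — ≈ 9.331.

y_n = 2.77 m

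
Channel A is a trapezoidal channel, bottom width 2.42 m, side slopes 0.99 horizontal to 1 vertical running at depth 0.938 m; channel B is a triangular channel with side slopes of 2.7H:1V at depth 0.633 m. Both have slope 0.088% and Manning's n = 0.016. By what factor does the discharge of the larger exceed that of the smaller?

Channel A: With bottom width b = 2.42 m and side slope z = 0.99: A = (b + zy)y = (2.42 + 0.99×0.938)×0.938 = 3.141 m²; P = b + 2y√(1+z²) = 2.42 + 2×0.938×1.407 = 5.06 m. Hydraulic radius R = A/P = 3.141/5.06 = 0.6208 m. Q_A = (1/0.016)·3.141·0.6208^(2/3)·√0.00088 = 4.238 m³/s.
Channel B: For a triangular section with side slope z = 2.7: A = zy² = 2.7×0.633² = 1.082 m²; P = 2y√(1+z²) = 2×0.633×2.879 = 3.645 m. Hydraulic radius R = A/P = 1.082/3.645 = 0.2968 m. Q_B = (1/0.016)·1.082·0.2968^(2/3)·√0.00088 = 0.8925 m³/s.
The larger discharge is 4.238 m³/s and the smaller is 0.8925 m³/s; the ratio is 4.75.

4.75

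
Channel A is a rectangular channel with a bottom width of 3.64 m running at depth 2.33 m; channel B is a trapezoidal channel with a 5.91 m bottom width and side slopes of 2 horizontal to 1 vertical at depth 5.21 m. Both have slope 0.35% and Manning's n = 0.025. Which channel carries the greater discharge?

channel B

Channel A: Flow area A = b·y = 3.64 × 2.33 = 8.481 m². Wetted perimeter P = b + 2y = 3.64 + 2×2.33 = 8.3 m. Hydraulic radius R = A/P = 8.481/8.3 = 1.022 m. Q_A = (1/0.025)·8.481·1.022^(2/3)·√0.0035 = 20.36 m³/s.
Channel B: With bottom width b = 5.91 m and side slope z = 2: A = (b + zy)y = (5.91 + 2×5.21)×5.21 = 85.08 m²; P = b + 2y√(1+z²) = 5.91 + 2×5.21×2.236 = 29.21 m. Hydraulic radius R = A/P = 85.08/29.21 = 2.913 m. Q_B = (1/0.025)·85.08·2.913^(2/3)·√0.0035 = 410.6 m³/s.
Q_A = 20.36 m³/s vs Q_B = 410.6 m³/s, so channel B carries more.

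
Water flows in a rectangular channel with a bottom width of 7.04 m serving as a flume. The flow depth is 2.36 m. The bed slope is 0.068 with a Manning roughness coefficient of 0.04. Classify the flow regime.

Flow area A = b·y = 7.04 × 2.36 = 16.61 m². Wetted perimeter P = b + 2y = 7.04 + 2×2.36 = 11.76 m.
Hydraulic radius R = A/P = 16.61/11.76 = 1.413 m.
V = (1/n) R^(2/3) √S = (1/0.04) × 1.413^(2/3) × √0.068 = 8.208 m/s. Hydraulic depth D_h = A/T = 16.61/7.04 = 2.36 m.
Froude number Fr = V/√(g·D_h) = 8.208/√(9.81×2.36) = 1.71, which is greater than 1, so the flow is supercritical.

supercritical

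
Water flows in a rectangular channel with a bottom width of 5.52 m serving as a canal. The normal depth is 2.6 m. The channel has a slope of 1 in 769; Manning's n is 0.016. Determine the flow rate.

Q = 39.3 m³/s

Flow area A = b·y = 5.52 × 2.6 = 14.35 m². Wetted perimeter P = b + 2y = 5.52 + 2×2.6 = 10.72 m.
Hydraulic radius R = A/P = 14.35/10.72 = 1.339 m.
Manning's equation: Q = (1/n) A R^(2/3) S^(1/2) = (1/0.016) × 14.35 × 1.339^(2/3) × 0.0013^(1/2) = 39.3 m³/s.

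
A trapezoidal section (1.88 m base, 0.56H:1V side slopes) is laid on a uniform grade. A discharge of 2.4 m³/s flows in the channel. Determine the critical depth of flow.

At critical depth, Q² T / (g A³) = 1, i.e. A³/T = Q²/g = 2.4²/9.81 = 0.5872.
Trying y = 0.645 m: A³/T = 1.161 — over.
Trying y = 0.521 m: A³/T = 0.588 — close enough.

y_c = 0.521 m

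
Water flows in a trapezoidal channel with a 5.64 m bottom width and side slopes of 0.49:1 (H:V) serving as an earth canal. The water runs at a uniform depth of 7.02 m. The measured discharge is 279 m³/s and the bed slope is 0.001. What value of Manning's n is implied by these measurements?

n = 0.015

With bottom width b = 5.64 m and side slope z = 0.49: A = (b + zy)y = (5.64 + 0.49×7.02)×7.02 = 63.74 m²; P = b + 2y√(1+z²) = 5.64 + 2×7.02×1.114 = 21.27 m.
Hydraulic radius R = A/P = 63.74/21.27 = 2.996 m.
Rearranging Manning's equation: n = (1/Q) A R^(2/3) S^(1/2) = (1/279) × 63.74 × 2.996^(2/3) × √0.001 = 0.015.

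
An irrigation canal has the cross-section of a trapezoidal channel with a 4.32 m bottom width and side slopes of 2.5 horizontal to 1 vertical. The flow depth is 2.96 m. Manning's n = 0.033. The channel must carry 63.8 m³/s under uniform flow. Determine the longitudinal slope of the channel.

With bottom width b = 4.32 m and side slope z = 2.5: A = (b + zy)y = (4.32 + 2.5×2.96)×2.96 = 34.69 m²; P = b + 2y√(1+z²) = 4.32 + 2×2.96×2.693 = 20.26 m.
Hydraulic radius R = A/P = 34.69/20.26 = 1.712 m.
From Manning's equation, S = [nQ / (1 A R^(2/3))]² = [0.033 × 63.8 / (1 × 34.69 × 1.712^(2/3))]² = 0.0018.

S = 0.0018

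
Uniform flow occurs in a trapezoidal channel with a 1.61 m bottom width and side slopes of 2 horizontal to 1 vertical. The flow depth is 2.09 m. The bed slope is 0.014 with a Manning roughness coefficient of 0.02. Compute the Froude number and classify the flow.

With bottom width b = 1.61 m and side slope z = 2: A = (b + zy)y = (1.61 + 2×2.09)×2.09 = 12.1 m²; P = b + 2y√(1+z²) = 1.61 + 2×2.09×2.236 = 10.96 m.
Hydraulic radius R = A/P = 12.1/10.96 = 1.104 m.
V = (1/n) R^(2/3) √S = (1/0.02) × 1.104^(2/3) × √0.014 = 6.321 m/s. Hydraulic depth D_h = A/T = 12.1/9.97 = 1.214 m.
Froude number Fr = V/√(g·D_h) = 6.321/√(9.81×1.214) = 1.83, which is greater than 1, so the flow is supercritical.

supercritical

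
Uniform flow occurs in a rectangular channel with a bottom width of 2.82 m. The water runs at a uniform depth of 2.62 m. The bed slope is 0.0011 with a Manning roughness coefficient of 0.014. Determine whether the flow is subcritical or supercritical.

subcritical

Flow area A = b·y = 2.82 × 2.62 = 7.388 m². Wetted perimeter P = b + 2y = 2.82 + 2×2.62 = 8.06 m.
Hydraulic radius R = A/P = 7.388/8.06 = 0.9167 m.
V = (1/n) R^(2/3) √S = (1/0.014) × 0.9167^(2/3) × √0.0011 = 2.236 m/s. Hydraulic depth D_h = A/T = 7.388/2.82 = 2.62 m.
Froude number Fr = V/√(g·D_h) = 2.236/√(9.81×2.62) = 0.441, which is less than 1, so the flow is subcritical.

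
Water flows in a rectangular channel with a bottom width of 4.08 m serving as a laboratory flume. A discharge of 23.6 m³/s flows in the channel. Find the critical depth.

For a rectangular channel, critical depth y_c = (q²/g)^(1/3) where q = Q/b = 23.6/4.08 = 5.784 m²/s.
So y_c = (5.784²/9.81)^(1/3) = 1.51 m.

y_c = 1.51 m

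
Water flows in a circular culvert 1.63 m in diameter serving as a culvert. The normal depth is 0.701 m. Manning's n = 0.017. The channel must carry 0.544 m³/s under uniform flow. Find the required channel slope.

S = 0.00044

For a circular section of diameter D = 1.63 m at depth y = 0.701 m, the central angle is θ = 2 arccos(1 − 2y/D) = 2.861 rad. Then A = (D²/8)(θ − sin θ) = 0.8581 m² and P = Dθ/2 = 2.332 m.
Hydraulic radius R = A/P = 0.8581/2.332 = 0.368 m.
From Manning's equation, S = [nQ / (1 A R^(2/3))]² = [0.017 × 0.544 / (1 × 0.8581 × 0.368^(2/3))]² = 0.00044.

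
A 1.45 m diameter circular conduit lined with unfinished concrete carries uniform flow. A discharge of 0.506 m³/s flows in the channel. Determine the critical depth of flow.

At critical depth, Q² T / (g A³) = 1, i.e. A³/T = Q²/g = 0.506²/9.81 = 0.0261.
Trying y = 0.292 m: A³/T = 0.01151 — too small.
Trying y = 0.45 m: A³/T = 0.06207 — too large.
Trying y = 0.36 m: A³/T = 0.02608 — close enough.

y_c = 0.36 m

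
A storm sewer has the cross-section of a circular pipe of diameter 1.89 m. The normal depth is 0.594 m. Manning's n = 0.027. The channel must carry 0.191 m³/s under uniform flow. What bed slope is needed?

S = 0.0002

For a circular section of diameter D = 1.89 m at depth y = 0.594 m, the central angle is θ = 2 arccos(1 − 2y/D) = 2.38 rad. Then A = (D²/8)(θ − sin θ) = 0.755 m² and P = Dθ/2 = 2.25 m.
Hydraulic radius R = A/P = 0.755/2.25 = 0.3356 m.
From Manning's equation, S = [nQ / (1 A R^(2/3))]² = [0.027 × 0.191 / (1 × 0.755 × 0.3356^(2/3))]² = 0.0002.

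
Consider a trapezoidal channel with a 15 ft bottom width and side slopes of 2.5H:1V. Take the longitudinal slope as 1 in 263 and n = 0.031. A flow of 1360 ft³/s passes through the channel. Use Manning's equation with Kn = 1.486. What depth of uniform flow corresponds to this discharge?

Manning's equation rearranged: A R^(2/3) = nQ / (1.486·√S) = 0.031 × 1360 / (1.486 × √0.003802) = 460.1.
Trying y = 4.58 ft: A R^(2/3) = 255 — short.
Trying y = 6.14 ft: A R^(2/3) = 459.9 — ≈ 460.1.

y_n = 6.14 ft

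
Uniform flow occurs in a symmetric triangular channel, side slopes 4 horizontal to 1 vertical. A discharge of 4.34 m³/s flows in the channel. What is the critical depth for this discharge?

y_c = 0.752 m

At critical depth, Q² T / (g A³) = 1, i.e. A³/T = Q²/g = 4.34²/9.81 = 1.92.
Try y = 0.824 m: A³/T = 3.039 — too large.
Try y = 0.549 m: A³/T = 0.399 — too small.
Try y = 0.752 m: A³/T = 1.924 — ≈ 1.92.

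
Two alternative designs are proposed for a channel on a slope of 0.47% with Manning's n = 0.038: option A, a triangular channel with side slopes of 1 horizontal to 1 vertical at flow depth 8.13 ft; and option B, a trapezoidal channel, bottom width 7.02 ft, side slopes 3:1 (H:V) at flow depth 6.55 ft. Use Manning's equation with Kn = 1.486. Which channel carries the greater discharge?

channel B

Channel A: For a triangular section with side slope z = 1: A = zy² = 1×8.13² = 66.1 ft²; P = 2y√(1+z²) = 2×8.13×1.414 = 23 ft. Hydraulic radius R = A/P = 66.1/23 = 2.874 ft. Q_A = (1.486/0.038)·66.1·2.874^(2/3)·√0.0047 = 358.2 ft³/s.
Channel B: With bottom width b = 7.02 ft and side slope z = 3: A = (b + zy)y = (7.02 + 3×6.55)×6.55 = 174.7 ft²; P = b + 2y√(1+z²) = 7.02 + 2×6.55×3.162 = 48.45 ft. Hydraulic radius R = A/P = 174.7/48.45 = 3.606 ft. Q_B = (1.486/0.038)·174.7·3.606^(2/3)·√0.0047 = 1101 ft³/s.
Q_A = 358.2 ft³/s vs Q_B = 1101 ft³/s, so channel B carries more.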